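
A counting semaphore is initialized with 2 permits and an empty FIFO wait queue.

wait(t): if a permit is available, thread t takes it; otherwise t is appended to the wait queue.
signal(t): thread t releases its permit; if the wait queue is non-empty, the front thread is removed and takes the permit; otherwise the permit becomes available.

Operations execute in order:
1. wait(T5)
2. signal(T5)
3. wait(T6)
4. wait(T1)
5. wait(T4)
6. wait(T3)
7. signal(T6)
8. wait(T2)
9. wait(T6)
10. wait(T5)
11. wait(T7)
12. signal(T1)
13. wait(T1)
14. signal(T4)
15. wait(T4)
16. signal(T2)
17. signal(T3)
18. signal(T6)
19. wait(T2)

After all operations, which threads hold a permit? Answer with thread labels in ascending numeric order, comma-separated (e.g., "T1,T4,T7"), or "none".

Step 1: wait(T5) -> count=1 queue=[] holders={T5}
Step 2: signal(T5) -> count=2 queue=[] holders={none}
Step 3: wait(T6) -> count=1 queue=[] holders={T6}
Step 4: wait(T1) -> count=0 queue=[] holders={T1,T6}
Step 5: wait(T4) -> count=0 queue=[T4] holders={T1,T6}
Step 6: wait(T3) -> count=0 queue=[T4,T3] holders={T1,T6}
Step 7: signal(T6) -> count=0 queue=[T3] holders={T1,T4}
Step 8: wait(T2) -> count=0 queue=[T3,T2] holders={T1,T4}
Step 9: wait(T6) -> count=0 queue=[T3,T2,T6] holders={T1,T4}
Step 10: wait(T5) -> count=0 queue=[T3,T2,T6,T5] holders={T1,T4}
Step 11: wait(T7) -> count=0 queue=[T3,T2,T6,T5,T7] holders={T1,T4}
Step 12: signal(T1) -> count=0 queue=[T2,T6,T5,T7] holders={T3,T4}
Step 13: wait(T1) -> count=0 queue=[T2,T6,T5,T7,T1] holders={T3,T4}
Step 14: signal(T4) -> count=0 queue=[T6,T5,T7,T1] holders={T2,T3}
Step 15: wait(T4) -> count=0 queue=[T6,T5,T7,T1,T4] holders={T2,T3}
Step 16: signal(T2) -> count=0 queue=[T5,T7,T1,T4] holders={T3,T6}
Step 17: signal(T3) -> count=0 queue=[T7,T1,T4] holders={T5,T6}
Step 18: signal(T6) -> count=0 queue=[T1,T4] holders={T5,T7}
Step 19: wait(T2) -> count=0 queue=[T1,T4,T2] holders={T5,T7}
Final holders: T5,T7

Answer: T5,T7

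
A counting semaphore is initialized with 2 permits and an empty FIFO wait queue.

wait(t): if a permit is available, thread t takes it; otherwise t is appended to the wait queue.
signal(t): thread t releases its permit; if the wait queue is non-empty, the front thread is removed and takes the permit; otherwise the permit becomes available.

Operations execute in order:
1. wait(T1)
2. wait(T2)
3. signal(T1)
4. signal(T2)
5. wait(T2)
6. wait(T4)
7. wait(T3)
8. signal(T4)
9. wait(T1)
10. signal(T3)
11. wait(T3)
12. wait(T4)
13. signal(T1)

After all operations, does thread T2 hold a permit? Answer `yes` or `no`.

Step 1: wait(T1) -> count=1 queue=[] holders={T1}
Step 2: wait(T2) -> count=0 queue=[] holders={T1,T2}
Step 3: signal(T1) -> count=1 queue=[] holders={T2}
Step 4: signal(T2) -> count=2 queue=[] holders={none}
Step 5: wait(T2) -> count=1 queue=[] holders={T2}
Step 6: wait(T4) -> count=0 queue=[] holders={T2,T4}
Step 7: wait(T3) -> count=0 queue=[T3] holders={T2,T4}
Step 8: signal(T4) -> count=0 queue=[] holders={T2,T3}
Step 9: wait(T1) -> count=0 queue=[T1] holders={T2,T3}
Step 10: signal(T3) -> count=0 queue=[] holders={T1,T2}
Step 11: wait(T3) -> count=0 queue=[T3] holders={T1,T2}
Step 12: wait(T4) -> count=0 queue=[T3,T4] holders={T1,T2}
Step 13: signal(T1) -> count=0 queue=[T4] holders={T2,T3}
Final holders: {T2,T3} -> T2 in holders

Answer: yes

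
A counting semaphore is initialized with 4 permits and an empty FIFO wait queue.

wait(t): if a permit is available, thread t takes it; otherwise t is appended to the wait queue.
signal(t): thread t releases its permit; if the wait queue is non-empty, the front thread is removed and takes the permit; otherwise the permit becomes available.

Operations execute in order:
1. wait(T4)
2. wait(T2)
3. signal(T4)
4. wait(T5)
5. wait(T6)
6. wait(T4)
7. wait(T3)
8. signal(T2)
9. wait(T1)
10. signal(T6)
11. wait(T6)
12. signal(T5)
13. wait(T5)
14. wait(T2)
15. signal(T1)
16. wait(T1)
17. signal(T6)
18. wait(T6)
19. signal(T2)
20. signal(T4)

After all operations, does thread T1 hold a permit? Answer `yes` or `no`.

Step 1: wait(T4) -> count=3 queue=[] holders={T4}
Step 2: wait(T2) -> count=2 queue=[] holders={T2,T4}
Step 3: signal(T4) -> count=3 queue=[] holders={T2}
Step 4: wait(T5) -> count=2 queue=[] holders={T2,T5}
Step 5: wait(T6) -> count=1 queue=[] holders={T2,T5,T6}
Step 6: wait(T4) -> count=0 queue=[] holders={T2,T4,T5,T6}
Step 7: wait(T3) -> count=0 queue=[T3] holders={T2,T4,T5,T6}
Step 8: signal(T2) -> count=0 queue=[] holders={T3,T4,T5,T6}
Step 9: wait(T1) -> count=0 queue=[T1] holders={T3,T4,T5,T6}
Step 10: signal(T6) -> count=0 queue=[] holders={T1,T3,T4,T5}
Step 11: wait(T6) -> count=0 queue=[T6] holders={T1,T3,T4,T5}
Step 12: signal(T5) -> count=0 queue=[] holders={T1,T3,T4,T6}
Step 13: wait(T5) -> count=0 queue=[T5] holders={T1,T3,T4,T6}
Step 14: wait(T2) -> count=0 queue=[T5,T2] holders={T1,T3,T4,T6}
Step 15: signal(T1) -> count=0 queue=[T2] holders={T3,T4,T5,T6}
Step 16: wait(T1) -> count=0 queue=[T2,T1] holders={T3,T4,T5,T6}
Step 17: signal(T6) -> count=0 queue=[T1] holders={T2,T3,T4,T5}
Step 18: wait(T6) -> count=0 queue=[T1,T6] holders={T2,T3,T4,T5}
Step 19: signal(T2) -> count=0 queue=[T6] holders={T1,T3,T4,T5}
Step 20: signal(T4) -> count=0 queue=[] holders={T1,T3,T5,T6}
Final holders: {T1,T3,T5,T6} -> T1 in holders

Answer: yes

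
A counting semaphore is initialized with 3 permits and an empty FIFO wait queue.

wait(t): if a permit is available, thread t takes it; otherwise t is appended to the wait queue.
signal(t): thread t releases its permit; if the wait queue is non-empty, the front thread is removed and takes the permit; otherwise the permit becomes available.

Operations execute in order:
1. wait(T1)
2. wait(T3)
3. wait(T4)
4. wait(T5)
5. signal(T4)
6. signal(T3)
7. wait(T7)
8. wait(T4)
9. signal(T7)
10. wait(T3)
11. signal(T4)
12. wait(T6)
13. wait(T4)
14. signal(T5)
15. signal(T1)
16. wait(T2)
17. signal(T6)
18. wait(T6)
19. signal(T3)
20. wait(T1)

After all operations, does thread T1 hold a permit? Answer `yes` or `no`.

Step 1: wait(T1) -> count=2 queue=[] holders={T1}
Step 2: wait(T3) -> count=1 queue=[] holders={T1,T3}
Step 3: wait(T4) -> count=0 queue=[] holders={T1,T3,T4}
Step 4: wait(T5) -> count=0 queue=[T5] holders={T1,T3,T4}
Step 5: signal(T4) -> count=0 queue=[] holders={T1,T3,T5}
Step 6: signal(T3) -> count=1 queue=[] holders={T1,T5}
Step 7: wait(T7) -> count=0 queue=[] holders={T1,T5,T7}
Step 8: wait(T4) -> count=0 queue=[T4] holders={T1,T5,T7}
Step 9: signal(T7) -> count=0 queue=[] holders={T1,T4,T5}
Step 10: wait(T3) -> count=0 queue=[T3] holders={T1,T4,T5}
Step 11: signal(T4) -> count=0 queue=[] holders={T1,T3,T5}
Step 12: wait(T6) -> count=0 queue=[T6] holders={T1,T3,T5}
Step 13: wait(T4) -> count=0 queue=[T6,T4] holders={T1,T3,T5}
Step 14: signal(T5) -> count=0 queue=[T4] holders={T1,T3,T6}
Step 15: signal(T1) -> count=0 queue=[] holders={T3,T4,T6}
Step 16: wait(T2) -> count=0 queue=[T2] holders={T3,T4,T6}
Step 17: signal(T6) -> count=0 queue=[] holders={T2,T3,T4}
Step 18: wait(T6) -> count=0 queue=[T6] holders={T2,T3,T4}
Step 19: signal(T3) -> count=0 queue=[] holders={T2,T4,T6}
Step 20: wait(T1) -> count=0 queue=[T1] holders={T2,T4,T6}
Final holders: {T2,T4,T6} -> T1 not in holders

Answer: no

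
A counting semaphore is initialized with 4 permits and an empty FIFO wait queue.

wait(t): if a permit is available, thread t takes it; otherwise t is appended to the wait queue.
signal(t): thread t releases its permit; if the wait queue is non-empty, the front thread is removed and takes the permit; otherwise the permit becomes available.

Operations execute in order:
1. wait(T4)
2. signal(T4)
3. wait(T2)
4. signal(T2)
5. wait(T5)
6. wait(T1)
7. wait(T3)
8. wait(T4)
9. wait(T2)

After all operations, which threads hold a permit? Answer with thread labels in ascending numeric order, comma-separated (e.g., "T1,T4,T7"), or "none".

Answer: T1,T3,T4,T5

Derivation:
Step 1: wait(T4) -> count=3 queue=[] holders={T4}
Step 2: signal(T4) -> count=4 queue=[] holders={none}
Step 3: wait(T2) -> count=3 queue=[] holders={T2}
Step 4: signal(T2) -> count=4 queue=[] holders={none}
Step 5: wait(T5) -> count=3 queue=[] holders={T5}
Step 6: wait(T1) -> count=2 queue=[] holders={T1,T5}
Step 7: wait(T3) -> count=1 queue=[] holders={T1,T3,T5}
Step 8: wait(T4) -> count=0 queue=[] holders={T1,T3,T4,T5}
Step 9: wait(T2) -> count=0 queue=[T2] holders={T1,T3,T4,T5}
Final holders: T1,T3,T4,T5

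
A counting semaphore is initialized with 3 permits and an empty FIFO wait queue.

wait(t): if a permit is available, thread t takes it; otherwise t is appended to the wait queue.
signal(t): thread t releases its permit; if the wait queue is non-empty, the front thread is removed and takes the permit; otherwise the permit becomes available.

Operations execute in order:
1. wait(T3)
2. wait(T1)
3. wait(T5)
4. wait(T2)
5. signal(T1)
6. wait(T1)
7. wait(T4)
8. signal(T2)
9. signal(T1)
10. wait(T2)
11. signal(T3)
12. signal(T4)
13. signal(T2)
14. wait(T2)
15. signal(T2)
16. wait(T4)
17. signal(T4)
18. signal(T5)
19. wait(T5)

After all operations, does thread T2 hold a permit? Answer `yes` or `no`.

Step 1: wait(T3) -> count=2 queue=[] holders={T3}
Step 2: wait(T1) -> count=1 queue=[] holders={T1,T3}
Step 3: wait(T5) -> count=0 queue=[] holders={T1,T3,T5}
Step 4: wait(T2) -> count=0 queue=[T2] holders={T1,T3,T5}
Step 5: signal(T1) -> count=0 queue=[] holders={T2,T3,T5}
Step 6: wait(T1) -> count=0 queue=[T1] holders={T2,T3,T5}
Step 7: wait(T4) -> count=0 queue=[T1,T4] holders={T2,T3,T5}
Step 8: signal(T2) -> count=0 queue=[T4] holders={T1,T3,T5}
Step 9: signal(T1) -> count=0 queue=[] holders={T3,T4,T5}
Step 10: wait(T2) -> count=0 queue=[T2] holders={T3,T4,T5}
Step 11: signal(T3) -> count=0 queue=[] holders={T2,T4,T5}
Step 12: signal(T4) -> count=1 queue=[] holders={T2,T5}
Step 13: signal(T2) -> count=2 queue=[] holders={T5}
Step 14: wait(T2) -> count=1 queue=[] holders={T2,T5}
Step 15: signal(T2) -> count=2 queue=[] holders={T5}
Step 16: wait(T4) -> count=1 queue=[] holders={T4,T5}
Step 17: signal(T4) -> count=2 queue=[] holders={T5}
Step 18: signal(T5) -> count=3 queue=[] holders={none}
Step 19: wait(T5) -> count=2 queue=[] holders={T5}
Final holders: {T5} -> T2 not in holders

Answer: no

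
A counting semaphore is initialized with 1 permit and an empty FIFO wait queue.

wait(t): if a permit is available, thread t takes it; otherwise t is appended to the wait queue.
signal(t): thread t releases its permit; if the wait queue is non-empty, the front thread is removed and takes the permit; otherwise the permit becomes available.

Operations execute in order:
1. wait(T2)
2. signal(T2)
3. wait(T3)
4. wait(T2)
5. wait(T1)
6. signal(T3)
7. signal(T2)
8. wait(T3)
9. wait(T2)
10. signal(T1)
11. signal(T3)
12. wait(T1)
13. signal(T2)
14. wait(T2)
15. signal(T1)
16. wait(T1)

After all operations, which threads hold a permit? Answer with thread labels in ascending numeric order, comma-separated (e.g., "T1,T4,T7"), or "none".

Step 1: wait(T2) -> count=0 queue=[] holders={T2}
Step 2: signal(T2) -> count=1 queue=[] holders={none}
Step 3: wait(T3) -> count=0 queue=[] holders={T3}
Step 4: wait(T2) -> count=0 queue=[T2] holders={T3}
Step 5: wait(T1) -> count=0 queue=[T2,T1] holders={T3}
Step 6: signal(T3) -> count=0 queue=[T1] holders={T2}
Step 7: signal(T2) -> count=0 queue=[] holders={T1}
Step 8: wait(T3) -> count=0 queue=[T3] holders={T1}
Step 9: wait(T2) -> count=0 queue=[T3,T2] holders={T1}
Step 10: signal(T1) -> count=0 queue=[T2] holders={T3}
Step 11: signal(T3) -> count=0 queue=[] holders={T2}
Step 12: wait(T1) -> count=0 queue=[T1] holders={T2}
Step 13: signal(T2) -> count=0 queue=[] holders={T1}
Step 14: wait(T2) -> count=0 queue=[T2] holders={T1}
Step 15: signal(T1) -> count=0 queue=[] holders={T2}
Step 16: wait(T1) -> count=0 queue=[T1] holders={T2}
Final holders: T2

Answer: T2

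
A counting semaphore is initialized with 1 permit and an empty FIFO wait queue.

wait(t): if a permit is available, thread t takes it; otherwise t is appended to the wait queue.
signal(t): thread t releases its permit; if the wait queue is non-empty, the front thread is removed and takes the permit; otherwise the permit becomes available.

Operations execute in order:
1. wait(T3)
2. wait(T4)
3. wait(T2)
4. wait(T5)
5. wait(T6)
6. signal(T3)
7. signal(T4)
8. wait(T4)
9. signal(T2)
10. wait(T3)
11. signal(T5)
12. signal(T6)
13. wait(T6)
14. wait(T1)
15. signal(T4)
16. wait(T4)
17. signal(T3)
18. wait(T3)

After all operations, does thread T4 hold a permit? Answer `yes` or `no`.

Answer: no

Derivation:
Step 1: wait(T3) -> count=0 queue=[] holders={T3}
Step 2: wait(T4) -> count=0 queue=[T4] holders={T3}
Step 3: wait(T2) -> count=0 queue=[T4,T2] holders={T3}
Step 4: wait(T5) -> count=0 queue=[T4,T2,T5] holders={T3}
Step 5: wait(T6) -> count=0 queue=[T4,T2,T5,T6] holders={T3}
Step 6: signal(T3) -> count=0 queue=[T2,T5,T6] holders={T4}
Step 7: signal(T4) -> count=0 queue=[T5,T6] holders={T2}
Step 8: wait(T4) -> count=0 queue=[T5,T6,T4] holders={T2}
Step 9: signal(T2) -> count=0 queue=[T6,T4] holders={T5}
Step 10: wait(T3) -> count=0 queue=[T6,T4,T3] holders={T5}
Step 11: signal(T5) -> count=0 queue=[T4,T3] holders={T6}
Step 12: signal(T6) -> count=0 queue=[T3] holders={T4}
Step 13: wait(T6) -> count=0 queue=[T3,T6] holders={T4}
Step 14: wait(T1) -> count=0 queue=[T3,T6,T1] holders={T4}
Step 15: signal(T4) -> count=0 queue=[T6,T1] holders={T3}
Step 16: wait(T4) -> count=0 queue=[T6,T1,T4] holders={T3}
Step 17: signal(T3) -> count=0 queue=[T1,T4] holders={T6}
Step 18: wait(T3) -> count=0 queue=[T1,T4,T3] holders={T6}
Final holders: {T6} -> T4 not in holders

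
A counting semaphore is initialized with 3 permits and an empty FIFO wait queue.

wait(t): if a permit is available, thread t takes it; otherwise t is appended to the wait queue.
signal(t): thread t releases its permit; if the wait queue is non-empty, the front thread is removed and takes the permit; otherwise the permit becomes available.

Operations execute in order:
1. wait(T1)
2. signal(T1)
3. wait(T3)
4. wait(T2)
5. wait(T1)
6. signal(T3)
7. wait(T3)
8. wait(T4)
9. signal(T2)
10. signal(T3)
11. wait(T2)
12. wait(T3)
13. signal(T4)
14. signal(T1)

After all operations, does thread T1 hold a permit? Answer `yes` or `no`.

Answer: no

Derivation:
Step 1: wait(T1) -> count=2 queue=[] holders={T1}
Step 2: signal(T1) -> count=3 queue=[] holders={none}
Step 3: wait(T3) -> count=2 queue=[] holders={T3}
Step 4: wait(T2) -> count=1 queue=[] holders={T2,T3}
Step 5: wait(T1) -> count=0 queue=[] holders={T1,T2,T3}
Step 6: signal(T3) -> count=1 queue=[] holders={T1,T2}
Step 7: wait(T3) -> count=0 queue=[] holders={T1,T2,T3}
Step 8: wait(T4) -> count=0 queue=[T4] holders={T1,T2,T3}
Step 9: signal(T2) -> count=0 queue=[] holders={T1,T3,T4}
Step 10: signal(T3) -> count=1 queue=[] holders={T1,T4}
Step 11: wait(T2) -> count=0 queue=[] holders={T1,T2,T4}
Step 12: wait(T3) -> count=0 queue=[T3] holders={T1,T2,T4}
Step 13: signal(T4) -> count=0 queue=[] holders={T1,T2,T3}
Step 14: signal(T1) -> count=1 queue=[] holders={T2,T3}
Final holders: {T2,T3} -> T1 not in holders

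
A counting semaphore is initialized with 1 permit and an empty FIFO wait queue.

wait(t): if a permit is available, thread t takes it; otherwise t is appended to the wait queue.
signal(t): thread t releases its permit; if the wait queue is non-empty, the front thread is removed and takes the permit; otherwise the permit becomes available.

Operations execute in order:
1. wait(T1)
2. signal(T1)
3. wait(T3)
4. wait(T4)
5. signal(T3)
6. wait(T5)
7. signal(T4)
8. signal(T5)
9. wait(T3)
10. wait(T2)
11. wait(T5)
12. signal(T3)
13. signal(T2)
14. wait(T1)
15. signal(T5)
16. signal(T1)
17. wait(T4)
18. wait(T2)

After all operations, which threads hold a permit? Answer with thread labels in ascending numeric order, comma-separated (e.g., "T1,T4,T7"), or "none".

Step 1: wait(T1) -> count=0 queue=[] holders={T1}
Step 2: signal(T1) -> count=1 queue=[] holders={none}
Step 3: wait(T3) -> count=0 queue=[] holders={T3}
Step 4: wait(T4) -> count=0 queue=[T4] holders={T3}
Step 5: signal(T3) -> count=0 queue=[] holders={T4}
Step 6: wait(T5) -> count=0 queue=[T5] holders={T4}
Step 7: signal(T4) -> count=0 queue=[] holders={T5}
Step 8: signal(T5) -> count=1 queue=[] holders={none}
Step 9: wait(T3) -> count=0 queue=[] holders={T3}
Step 10: wait(T2) -> count=0 queue=[T2] holders={T3}
Step 11: wait(T5) -> count=0 queue=[T2,T5] holders={T3}
Step 12: signal(T3) -> count=0 queue=[T5] holders={T2}
Step 13: signal(T2) -> count=0 queue=[] holders={T5}
Step 14: wait(T1) -> count=0 queue=[T1] holders={T5}
Step 15: signal(T5) -> count=0 queue=[] holders={T1}
Step 16: signal(T1) -> count=1 queue=[] holders={none}
Step 17: wait(T4) -> count=0 queue=[] holders={T4}
Step 18: wait(T2) -> count=0 queue=[T2] holders={T4}
Final holders: T4

Answer: T4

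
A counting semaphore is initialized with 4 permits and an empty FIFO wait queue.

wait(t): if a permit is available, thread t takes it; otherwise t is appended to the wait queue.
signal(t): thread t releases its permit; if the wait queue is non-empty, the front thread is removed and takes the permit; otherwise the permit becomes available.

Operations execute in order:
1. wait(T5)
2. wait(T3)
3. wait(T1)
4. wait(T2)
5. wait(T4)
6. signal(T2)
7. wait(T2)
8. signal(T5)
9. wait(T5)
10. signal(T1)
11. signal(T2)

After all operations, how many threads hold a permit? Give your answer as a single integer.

Step 1: wait(T5) -> count=3 queue=[] holders={T5}
Step 2: wait(T3) -> count=2 queue=[] holders={T3,T5}
Step 3: wait(T1) -> count=1 queue=[] holders={T1,T3,T5}
Step 4: wait(T2) -> count=0 queue=[] holders={T1,T2,T3,T5}
Step 5: wait(T4) -> count=0 queue=[T4] holders={T1,T2,T3,T5}
Step 6: signal(T2) -> count=0 queue=[] holders={T1,T3,T4,T5}
Step 7: wait(T2) -> count=0 queue=[T2] holders={T1,T3,T4,T5}
Step 8: signal(T5) -> count=0 queue=[] holders={T1,T2,T3,T4}
Step 9: wait(T5) -> count=0 queue=[T5] holders={T1,T2,T3,T4}
Step 10: signal(T1) -> count=0 queue=[] holders={T2,T3,T4,T5}
Step 11: signal(T2) -> count=1 queue=[] holders={T3,T4,T5}
Final holders: {T3,T4,T5} -> 3 thread(s)

Answer: 3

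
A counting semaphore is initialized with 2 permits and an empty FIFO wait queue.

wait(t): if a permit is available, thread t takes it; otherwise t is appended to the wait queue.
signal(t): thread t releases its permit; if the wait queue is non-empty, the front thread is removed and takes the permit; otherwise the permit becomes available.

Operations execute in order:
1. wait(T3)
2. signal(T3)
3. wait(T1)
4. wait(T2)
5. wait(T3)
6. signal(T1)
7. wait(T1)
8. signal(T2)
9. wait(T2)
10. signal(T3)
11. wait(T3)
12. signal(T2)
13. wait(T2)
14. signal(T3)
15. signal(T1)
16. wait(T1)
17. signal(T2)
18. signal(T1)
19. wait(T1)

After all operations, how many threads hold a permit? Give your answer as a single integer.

Step 1: wait(T3) -> count=1 queue=[] holders={T3}
Step 2: signal(T3) -> count=2 queue=[] holders={none}
Step 3: wait(T1) -> count=1 queue=[] holders={T1}
Step 4: wait(T2) -> count=0 queue=[] holders={T1,T2}
Step 5: wait(T3) -> count=0 queue=[T3] holders={T1,T2}
Step 6: signal(T1) -> count=0 queue=[] holders={T2,T3}
Step 7: wait(T1) -> count=0 queue=[T1] holders={T2,T3}
Step 8: signal(T2) -> count=0 queue=[] holders={T1,T3}
Step 9: wait(T2) -> count=0 queue=[T2] holders={T1,T3}
Step 10: signal(T3) -> count=0 queue=[] holders={T1,T2}
Step 11: wait(T3) -> count=0 queue=[T3] holders={T1,T2}
Step 12: signal(T2) -> count=0 queue=[] holders={T1,T3}
Step 13: wait(T2) -> count=0 queue=[T2] holders={T1,T3}
Step 14: signal(T3) -> count=0 queue=[] holders={T1,T2}
Step 15: signal(T1) -> count=1 queue=[] holders={T2}
Step 16: wait(T1) -> count=0 queue=[] holders={T1,T2}
Step 17: signal(T2) -> count=1 queue=[] holders={T1}
Step 18: signal(T1) -> count=2 queue=[] holders={none}
Step 19: wait(T1) -> count=1 queue=[] holders={T1}
Final holders: {T1} -> 1 thread(s)

Answer: 1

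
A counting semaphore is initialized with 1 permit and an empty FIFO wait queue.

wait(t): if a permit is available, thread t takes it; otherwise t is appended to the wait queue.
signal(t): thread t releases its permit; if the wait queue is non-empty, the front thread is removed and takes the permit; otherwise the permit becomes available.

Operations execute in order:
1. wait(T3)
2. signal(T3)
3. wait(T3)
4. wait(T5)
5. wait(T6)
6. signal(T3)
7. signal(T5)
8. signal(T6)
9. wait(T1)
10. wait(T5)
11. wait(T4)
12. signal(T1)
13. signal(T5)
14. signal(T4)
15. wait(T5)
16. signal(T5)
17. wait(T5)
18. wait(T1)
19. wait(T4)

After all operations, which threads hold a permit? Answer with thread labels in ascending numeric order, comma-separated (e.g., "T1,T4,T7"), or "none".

Answer: T5

Derivation:
Step 1: wait(T3) -> count=0 queue=[] holders={T3}
Step 2: signal(T3) -> count=1 queue=[] holders={none}
Step 3: wait(T3) -> count=0 queue=[] holders={T3}
Step 4: wait(T5) -> count=0 queue=[T5] holders={T3}
Step 5: wait(T6) -> count=0 queue=[T5,T6] holders={T3}
Step 6: signal(T3) -> count=0 queue=[T6] holders={T5}
Step 7: signal(T5) -> count=0 queue=[] holders={T6}
Step 8: signal(T6) -> count=1 queue=[] holders={none}
Step 9: wait(T1) -> count=0 queue=[] holders={T1}
Step 10: wait(T5) -> count=0 queue=[T5] holders={T1}
Step 11: wait(T4) -> count=0 queue=[T5,T4] holders={T1}
Step 12: signal(T1) -> count=0 queue=[T4] holders={T5}
Step 13: signal(T5) -> count=0 queue=[] holders={T4}
Step 14: signal(T4) -> count=1 queue=[] holders={none}
Step 15: wait(T5) -> count=0 queue=[] holders={T5}
Step 16: signal(T5) -> count=1 queue=[] holders={none}
Step 17: wait(T5) -> count=0 queue=[] holders={T5}
Step 18: wait(T1) -> count=0 queue=[T1] holders={T5}
Step 19: wait(T4) -> count=0 queue=[T1,T4] holders={T5}
Final holders: T5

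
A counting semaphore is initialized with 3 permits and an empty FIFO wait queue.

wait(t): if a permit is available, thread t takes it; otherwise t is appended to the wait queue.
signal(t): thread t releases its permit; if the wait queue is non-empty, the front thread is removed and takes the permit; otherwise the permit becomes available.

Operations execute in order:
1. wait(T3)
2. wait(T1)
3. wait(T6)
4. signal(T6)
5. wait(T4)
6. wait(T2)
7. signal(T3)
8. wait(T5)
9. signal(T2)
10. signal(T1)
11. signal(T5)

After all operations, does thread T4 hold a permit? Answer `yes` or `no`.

Answer: yes

Derivation:
Step 1: wait(T3) -> count=2 queue=[] holders={T3}
Step 2: wait(T1) -> count=1 queue=[] holders={T1,T3}
Step 3: wait(T6) -> count=0 queue=[] holders={T1,T3,T6}
Step 4: signal(T6) -> count=1 queue=[] holders={T1,T3}
Step 5: wait(T4) -> count=0 queue=[] holders={T1,T3,T4}
Step 6: wait(T2) -> count=0 queue=[T2] holders={T1,T3,T4}
Step 7: signal(T3) -> count=0 queue=[] holders={T1,T2,T4}
Step 8: wait(T5) -> count=0 queue=[T5] holders={T1,T2,T4}
Step 9: signal(T2) -> count=0 queue=[] holders={T1,T4,T5}
Step 10: signal(T1) -> count=1 queue=[] holders={T4,T5}
Step 11: signal(T5) -> count=2 queue=[] holders={T4}
Final holders: {T4} -> T4 in holders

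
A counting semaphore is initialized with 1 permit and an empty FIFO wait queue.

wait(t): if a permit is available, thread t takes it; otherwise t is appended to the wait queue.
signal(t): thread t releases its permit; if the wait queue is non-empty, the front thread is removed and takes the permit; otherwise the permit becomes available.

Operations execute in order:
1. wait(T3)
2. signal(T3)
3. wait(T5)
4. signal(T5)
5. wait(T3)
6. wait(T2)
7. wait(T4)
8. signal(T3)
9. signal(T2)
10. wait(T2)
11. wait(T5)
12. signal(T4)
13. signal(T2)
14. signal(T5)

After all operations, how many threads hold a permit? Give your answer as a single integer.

Step 1: wait(T3) -> count=0 queue=[] holders={T3}
Step 2: signal(T3) -> count=1 queue=[] holders={none}
Step 3: wait(T5) -> count=0 queue=[] holders={T5}
Step 4: signal(T5) -> count=1 queue=[] holders={none}
Step 5: wait(T3) -> count=0 queue=[] holders={T3}
Step 6: wait(T2) -> count=0 queue=[T2] holders={T3}
Step 7: wait(T4) -> count=0 queue=[T2,T4] holders={T3}
Step 8: signal(T3) -> count=0 queue=[T4] holders={T2}
Step 9: signal(T2) -> count=0 queue=[] holders={T4}
Step 10: wait(T2) -> count=0 queue=[T2] holders={T4}
Step 11: wait(T5) -> count=0 queue=[T2,T5] holders={T4}
Step 12: signal(T4) -> count=0 queue=[T5] holders={T2}
Step 13: signal(T2) -> count=0 queue=[] holders={T5}
Step 14: signal(T5) -> count=1 queue=[] holders={none}
Final holders: {none} -> 0 thread(s)

Answer: 0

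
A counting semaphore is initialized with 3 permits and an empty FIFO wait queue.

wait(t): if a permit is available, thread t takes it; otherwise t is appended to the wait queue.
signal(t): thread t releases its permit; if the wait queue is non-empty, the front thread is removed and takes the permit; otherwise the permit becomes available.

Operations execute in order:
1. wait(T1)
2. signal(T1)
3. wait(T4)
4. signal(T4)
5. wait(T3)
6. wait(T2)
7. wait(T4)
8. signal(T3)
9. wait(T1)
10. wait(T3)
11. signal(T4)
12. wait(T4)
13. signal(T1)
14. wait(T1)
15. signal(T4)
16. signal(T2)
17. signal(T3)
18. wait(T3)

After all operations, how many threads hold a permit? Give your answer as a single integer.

Answer: 2

Derivation:
Step 1: wait(T1) -> count=2 queue=[] holders={T1}
Step 2: signal(T1) -> count=3 queue=[] holders={none}
Step 3: wait(T4) -> count=2 queue=[] holders={T4}
Step 4: signal(T4) -> count=3 queue=[] holders={none}
Step 5: wait(T3) -> count=2 queue=[] holders={T3}
Step 6: wait(T2) -> count=1 queue=[] holders={T2,T3}
Step 7: wait(T4) -> count=0 queue=[] holders={T2,T3,T4}
Step 8: signal(T3) -> count=1 queue=[] holders={T2,T4}
Step 9: wait(T1) -> count=0 queue=[] holders={T1,T2,T4}
Step 10: wait(T3) -> count=0 queue=[T3] holders={T1,T2,T4}
Step 11: signal(T4) -> count=0 queue=[] holders={T1,T2,T3}
Step 12: wait(T4) -> count=0 queue=[T4] holders={T1,T2,T3}
Step 13: signal(T1) -> count=0 queue=[] holders={T2,T3,T4}
Step 14: wait(T1) -> count=0 queue=[T1] holders={T2,T3,T4}
Step 15: signal(T4) -> count=0 queue=[] holders={T1,T2,T3}
Step 16: signal(T2) -> count=1 queue=[] holders={T1,T3}
Step 17: signal(T3) -> count=2 queue=[] holders={T1}
Step 18: wait(T3) -> count=1 queue=[] holders={T1,T3}
Final holders: {T1,T3} -> 2 thread(s)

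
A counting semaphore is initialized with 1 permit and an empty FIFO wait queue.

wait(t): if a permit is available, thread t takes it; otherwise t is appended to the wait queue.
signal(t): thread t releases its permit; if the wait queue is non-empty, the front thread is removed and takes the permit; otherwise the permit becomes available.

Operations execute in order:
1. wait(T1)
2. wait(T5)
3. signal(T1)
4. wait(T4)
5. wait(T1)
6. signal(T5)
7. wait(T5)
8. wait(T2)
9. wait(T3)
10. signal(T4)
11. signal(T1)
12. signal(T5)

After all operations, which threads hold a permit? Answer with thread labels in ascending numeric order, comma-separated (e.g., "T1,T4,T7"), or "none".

Answer: T2

Derivation:
Step 1: wait(T1) -> count=0 queue=[] holders={T1}
Step 2: wait(T5) -> count=0 queue=[T5] holders={T1}
Step 3: signal(T1) -> count=0 queue=[] holders={T5}
Step 4: wait(T4) -> count=0 queue=[T4] holders={T5}
Step 5: wait(T1) -> count=0 queue=[T4,T1] holders={T5}
Step 6: signal(T5) -> count=0 queue=[T1] holders={T4}
Step 7: wait(T5) -> count=0 queue=[T1,T5] holders={T4}
Step 8: wait(T2) -> count=0 queue=[T1,T5,T2] holders={T4}
Step 9: wait(T3) -> count=0 queue=[T1,T5,T2,T3] holders={T4}
Step 10: signal(T4) -> count=0 queue=[T5,T2,T3] holders={T1}
Step 11: signal(T1) -> count=0 queue=[T2,T3] holders={T5}
Step 12: signal(T5) -> count=0 queue=[T3] holders={T2}
Final holders: T2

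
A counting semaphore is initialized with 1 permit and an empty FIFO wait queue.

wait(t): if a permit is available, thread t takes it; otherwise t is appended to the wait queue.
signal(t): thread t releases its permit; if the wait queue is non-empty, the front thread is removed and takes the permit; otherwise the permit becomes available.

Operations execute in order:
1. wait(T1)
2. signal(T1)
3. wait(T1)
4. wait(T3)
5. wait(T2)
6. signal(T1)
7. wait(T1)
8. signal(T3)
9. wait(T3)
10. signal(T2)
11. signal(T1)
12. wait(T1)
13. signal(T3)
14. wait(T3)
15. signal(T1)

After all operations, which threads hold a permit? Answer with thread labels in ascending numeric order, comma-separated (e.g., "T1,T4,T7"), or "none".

Answer: T3

Derivation:
Step 1: wait(T1) -> count=0 queue=[] holders={T1}
Step 2: signal(T1) -> count=1 queue=[] holders={none}
Step 3: wait(T1) -> count=0 queue=[] holders={T1}
Step 4: wait(T3) -> count=0 queue=[T3] holders={T1}
Step 5: wait(T2) -> count=0 queue=[T3,T2] holders={T1}
Step 6: signal(T1) -> count=0 queue=[T2] holders={T3}
Step 7: wait(T1) -> count=0 queue=[T2,T1] holders={T3}
Step 8: signal(T3) -> count=0 queue=[T1] holders={T2}
Step 9: wait(T3) -> count=0 queue=[T1,T3] holders={T2}
Step 10: signal(T2) -> count=0 queue=[T3] holders={T1}
Step 11: signal(T1) -> count=0 queue=[] holders={T3}
Step 12: wait(T1) -> count=0 queue=[T1] holders={T3}
Step 13: signal(T3) -> count=0 queue=[] holders={T1}
Step 14: wait(T3) -> count=0 queue=[T3] holders={T1}
Step 15: signal(T1) -> count=0 queue=[] holders={T3}
Final holders: T3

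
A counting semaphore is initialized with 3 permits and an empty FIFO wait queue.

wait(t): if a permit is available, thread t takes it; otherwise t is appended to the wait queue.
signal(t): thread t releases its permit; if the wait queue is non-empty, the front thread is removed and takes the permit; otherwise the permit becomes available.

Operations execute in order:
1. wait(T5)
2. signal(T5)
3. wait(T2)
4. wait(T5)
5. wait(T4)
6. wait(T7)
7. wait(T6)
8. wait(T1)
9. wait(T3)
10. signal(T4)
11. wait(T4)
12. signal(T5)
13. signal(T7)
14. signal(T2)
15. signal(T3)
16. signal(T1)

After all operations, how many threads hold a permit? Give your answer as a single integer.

Step 1: wait(T5) -> count=2 queue=[] holders={T5}
Step 2: signal(T5) -> count=3 queue=[] holders={none}
Step 3: wait(T2) -> count=2 queue=[] holders={T2}
Step 4: wait(T5) -> count=1 queue=[] holders={T2,T5}
Step 5: wait(T4) -> count=0 queue=[] holders={T2,T4,T5}
Step 6: wait(T7) -> count=0 queue=[T7] holders={T2,T4,T5}
Step 7: wait(T6) -> count=0 queue=[T7,T6] holders={T2,T4,T5}
Step 8: wait(T1) -> count=0 queue=[T7,T6,T1] holders={T2,T4,T5}
Step 9: wait(T3) -> count=0 queue=[T7,T6,T1,T3] holders={T2,T4,T5}
Step 10: signal(T4) -> count=0 queue=[T6,T1,T3] holders={T2,T5,T7}
Step 11: wait(T4) -> count=0 queue=[T6,T1,T3,T4] holders={T2,T5,T7}
Step 12: signal(T5) -> count=0 queue=[T1,T3,T4] holders={T2,T6,T7}
Step 13: signal(T7) -> count=0 queue=[T3,T4] holders={T1,T2,T6}
Step 14: signal(T2) -> count=0 queue=[T4] holders={T1,T3,T6}
Step 15: signal(T3) -> count=0 queue=[] holders={T1,T4,T6}
Step 16: signal(T1) -> count=1 queue=[] holders={T4,T6}
Final holders: {T4,T6} -> 2 thread(s)

Answer: 2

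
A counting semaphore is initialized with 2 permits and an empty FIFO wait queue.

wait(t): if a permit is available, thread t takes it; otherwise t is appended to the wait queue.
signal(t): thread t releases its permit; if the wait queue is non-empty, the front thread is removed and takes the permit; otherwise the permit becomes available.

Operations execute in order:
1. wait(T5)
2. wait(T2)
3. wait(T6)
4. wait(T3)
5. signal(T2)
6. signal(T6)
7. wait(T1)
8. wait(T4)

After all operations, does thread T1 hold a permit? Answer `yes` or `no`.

Answer: no

Derivation:
Step 1: wait(T5) -> count=1 queue=[] holders={T5}
Step 2: wait(T2) -> count=0 queue=[] holders={T2,T5}
Step 3: wait(T6) -> count=0 queue=[T6] holders={T2,T5}
Step 4: wait(T3) -> count=0 queue=[T6,T3] holders={T2,T5}
Step 5: signal(T2) -> count=0 queue=[T3] holders={T5,T6}
Step 6: signal(T6) -> count=0 queue=[] holders={T3,T5}
Step 7: wait(T1) -> count=0 queue=[T1] holders={T3,T5}
Step 8: wait(T4) -> count=0 queue=[T1,T4] holders={T3,T5}
Final holders: {T3,T5} -> T1 not in holders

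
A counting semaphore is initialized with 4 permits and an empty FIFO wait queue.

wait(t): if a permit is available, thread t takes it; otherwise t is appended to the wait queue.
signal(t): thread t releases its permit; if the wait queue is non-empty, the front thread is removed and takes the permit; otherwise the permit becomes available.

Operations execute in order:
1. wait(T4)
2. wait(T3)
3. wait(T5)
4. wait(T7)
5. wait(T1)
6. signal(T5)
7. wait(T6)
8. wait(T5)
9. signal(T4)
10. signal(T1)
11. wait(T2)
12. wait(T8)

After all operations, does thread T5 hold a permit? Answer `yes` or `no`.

Step 1: wait(T4) -> count=3 queue=[] holders={T4}
Step 2: wait(T3) -> count=2 queue=[] holders={T3,T4}
Step 3: wait(T5) -> count=1 queue=[] holders={T3,T4,T5}
Step 4: wait(T7) -> count=0 queue=[] holders={T3,T4,T5,T7}
Step 5: wait(T1) -> count=0 queue=[T1] holders={T3,T4,T5,T7}
Step 6: signal(T5) -> count=0 queue=[] holders={T1,T3,T4,T7}
Step 7: wait(T6) -> count=0 queue=[T6] holders={T1,T3,T4,T7}
Step 8: wait(T5) -> count=0 queue=[T6,T5] holders={T1,T3,T4,T7}
Step 9: signal(T4) -> count=0 queue=[T5] holders={T1,T3,T6,T7}
Step 10: signal(T1) -> count=0 queue=[] holders={T3,T5,T6,T7}
Step 11: wait(T2) -> count=0 queue=[T2] holders={T3,T5,T6,T7}
Step 12: wait(T8) -> count=0 queue=[T2,T8] holders={T3,T5,T6,T7}
Final holders: {T3,T5,T6,T7} -> T5 in holders

Answer: yes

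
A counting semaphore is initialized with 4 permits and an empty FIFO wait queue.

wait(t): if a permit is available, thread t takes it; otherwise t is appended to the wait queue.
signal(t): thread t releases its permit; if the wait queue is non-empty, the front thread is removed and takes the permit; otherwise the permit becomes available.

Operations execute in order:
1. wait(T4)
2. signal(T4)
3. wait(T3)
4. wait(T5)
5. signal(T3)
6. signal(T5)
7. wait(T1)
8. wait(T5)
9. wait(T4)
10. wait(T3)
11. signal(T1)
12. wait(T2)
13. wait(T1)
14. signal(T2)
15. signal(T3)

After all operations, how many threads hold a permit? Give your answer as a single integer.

Step 1: wait(T4) -> count=3 queue=[] holders={T4}
Step 2: signal(T4) -> count=4 queue=[] holders={none}
Step 3: wait(T3) -> count=3 queue=[] holders={T3}
Step 4: wait(T5) -> count=2 queue=[] holders={T3,T5}
Step 5: signal(T3) -> count=3 queue=[] holders={T5}
Step 6: signal(T5) -> count=4 queue=[] holders={none}
Step 7: wait(T1) -> count=3 queue=[] holders={T1}
Step 8: wait(T5) -> count=2 queue=[] holders={T1,T5}
Step 9: wait(T4) -> count=1 queue=[] holders={T1,T4,T5}
Step 10: wait(T3) -> count=0 queue=[] holders={T1,T3,T4,T5}
Step 11: signal(T1) -> count=1 queue=[] holders={T3,T4,T5}
Step 12: wait(T2) -> count=0 queue=[] holders={T2,T3,T4,T5}
Step 13: wait(T1) -> count=0 queue=[T1] holders={T2,T3,T4,T5}
Step 14: signal(T2) -> count=0 queue=[] holders={T1,T3,T4,T5}
Step 15: signal(T3) -> count=1 queue=[] holders={T1,T4,T5}
Final holders: {T1,T4,T5} -> 3 thread(s)

Answer: 3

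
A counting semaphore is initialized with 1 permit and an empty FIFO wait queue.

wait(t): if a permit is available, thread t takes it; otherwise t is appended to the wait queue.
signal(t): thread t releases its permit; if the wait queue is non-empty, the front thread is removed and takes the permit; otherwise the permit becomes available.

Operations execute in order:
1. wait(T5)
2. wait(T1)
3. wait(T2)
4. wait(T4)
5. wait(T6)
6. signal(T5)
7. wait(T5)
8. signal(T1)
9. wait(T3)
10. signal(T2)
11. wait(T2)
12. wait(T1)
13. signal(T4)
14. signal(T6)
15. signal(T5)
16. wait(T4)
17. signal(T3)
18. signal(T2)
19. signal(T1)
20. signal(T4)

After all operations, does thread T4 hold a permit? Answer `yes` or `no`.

Answer: no

Derivation:
Step 1: wait(T5) -> count=0 queue=[] holders={T5}
Step 2: wait(T1) -> count=0 queue=[T1] holders={T5}
Step 3: wait(T2) -> count=0 queue=[T1,T2] holders={T5}
Step 4: wait(T4) -> count=0 queue=[T1,T2,T4] holders={T5}
Step 5: wait(T6) -> count=0 queue=[T1,T2,T4,T6] holders={T5}
Step 6: signal(T5) -> count=0 queue=[T2,T4,T6] holders={T1}
Step 7: wait(T5) -> count=0 queue=[T2,T4,T6,T5] holders={T1}
Step 8: signal(T1) -> count=0 queue=[T4,T6,T5] holders={T2}
Step 9: wait(T3) -> count=0 queue=[T4,T6,T5,T3] holders={T2}
Step 10: signal(T2) -> count=0 queue=[T6,T5,T3] holders={T4}
Step 11: wait(T2) -> count=0 queue=[T6,T5,T3,T2] holders={T4}
Step 12: wait(T1) -> count=0 queue=[T6,T5,T3,T2,T1] holders={T4}
Step 13: signal(T4) -> count=0 queue=[T5,T3,T2,T1] holders={T6}
Step 14: signal(T6) -> count=0 queue=[T3,T2,T1] holders={T5}
Step 15: signal(T5) -> count=0 queue=[T2,T1] holders={T3}
Step 16: wait(T4) -> count=0 queue=[T2,T1,T4] holders={T3}
Step 17: signal(T3) -> count=0 queue=[T1,T4] holders={T2}
Step 18: signal(T2) -> count=0 queue=[T4] holders={T1}
Step 19: signal(T1) -> count=0 queue=[] holders={T4}
Step 20: signal(T4) -> count=1 queue=[] holders={none}
Final holders: {none} -> T4 not in holders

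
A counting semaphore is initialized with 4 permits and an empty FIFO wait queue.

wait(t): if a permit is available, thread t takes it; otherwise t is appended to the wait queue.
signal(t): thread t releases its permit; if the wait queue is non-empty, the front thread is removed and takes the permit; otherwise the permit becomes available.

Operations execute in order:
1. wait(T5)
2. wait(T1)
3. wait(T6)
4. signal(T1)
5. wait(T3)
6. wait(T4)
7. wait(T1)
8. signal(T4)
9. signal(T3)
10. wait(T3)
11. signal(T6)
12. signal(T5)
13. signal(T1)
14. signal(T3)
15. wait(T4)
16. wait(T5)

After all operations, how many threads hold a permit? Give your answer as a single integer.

Step 1: wait(T5) -> count=3 queue=[] holders={T5}
Step 2: wait(T1) -> count=2 queue=[] holders={T1,T5}
Step 3: wait(T6) -> count=1 queue=[] holders={T1,T5,T6}
Step 4: signal(T1) -> count=2 queue=[] holders={T5,T6}
Step 5: wait(T3) -> count=1 queue=[] holders={T3,T5,T6}
Step 6: wait(T4) -> count=0 queue=[] holders={T3,T4,T5,T6}
Step 7: wait(T1) -> count=0 queue=[T1] holders={T3,T4,T5,T6}
Step 8: signal(T4) -> count=0 queue=[] holders={T1,T3,T5,T6}
Step 9: signal(T3) -> count=1 queue=[] holders={T1,T5,T6}
Step 10: wait(T3) -> count=0 queue=[] holders={T1,T3,T5,T6}
Step 11: signal(T6) -> count=1 queue=[] holders={T1,T3,T5}
Step 12: signal(T5) -> count=2 queue=[] holders={T1,T3}
Step 13: signal(T1) -> count=3 queue=[] holders={T3}
Step 14: signal(T3) -> count=4 queue=[] holders={none}
Step 15: wait(T4) -> count=3 queue=[] holders={T4}
Step 16: wait(T5) -> count=2 queue=[] holders={T4,T5}
Final holders: {T4,T5} -> 2 thread(s)

Answer: 2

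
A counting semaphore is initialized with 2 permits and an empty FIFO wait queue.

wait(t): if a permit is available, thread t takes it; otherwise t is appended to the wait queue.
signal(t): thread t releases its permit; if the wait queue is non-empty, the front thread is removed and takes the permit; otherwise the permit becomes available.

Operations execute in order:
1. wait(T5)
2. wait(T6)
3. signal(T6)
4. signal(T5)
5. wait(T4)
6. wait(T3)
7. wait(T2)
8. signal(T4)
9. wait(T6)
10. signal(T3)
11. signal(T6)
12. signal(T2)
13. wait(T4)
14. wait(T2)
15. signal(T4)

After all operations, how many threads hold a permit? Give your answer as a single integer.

Step 1: wait(T5) -> count=1 queue=[] holders={T5}
Step 2: wait(T6) -> count=0 queue=[] holders={T5,T6}
Step 3: signal(T6) -> count=1 queue=[] holders={T5}
Step 4: signal(T5) -> count=2 queue=[] holders={none}
Step 5: wait(T4) -> count=1 queue=[] holders={T4}
Step 6: wait(T3) -> count=0 queue=[] holders={T3,T4}
Step 7: wait(T2) -> count=0 queue=[T2] holders={T3,T4}
Step 8: signal(T4) -> count=0 queue=[] holders={T2,T3}
Step 9: wait(T6) -> count=0 queue=[T6] holders={T2,T3}
Step 10: signal(T3) -> count=0 queue=[] holders={T2,T6}
Step 11: signal(T6) -> count=1 queue=[] holders={T2}
Step 12: signal(T2) -> count=2 queue=[] holders={none}
Step 13: wait(T4) -> count=1 queue=[] holders={T4}
Step 14: wait(T2) -> count=0 queue=[] holders={T2,T4}
Step 15: signal(T4) -> count=1 queue=[] holders={T2}
Final holders: {T2} -> 1 thread(s)

Answer: 1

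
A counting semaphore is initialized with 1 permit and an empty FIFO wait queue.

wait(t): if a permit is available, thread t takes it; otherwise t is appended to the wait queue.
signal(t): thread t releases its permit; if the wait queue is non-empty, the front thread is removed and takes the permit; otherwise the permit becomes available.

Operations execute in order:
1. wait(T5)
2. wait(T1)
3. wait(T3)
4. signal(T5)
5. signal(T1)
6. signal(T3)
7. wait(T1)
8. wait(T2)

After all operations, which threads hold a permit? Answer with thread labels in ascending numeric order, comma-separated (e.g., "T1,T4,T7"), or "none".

Answer: T1

Derivation:
Step 1: wait(T5) -> count=0 queue=[] holders={T5}
Step 2: wait(T1) -> count=0 queue=[T1] holders={T5}
Step 3: wait(T3) -> count=0 queue=[T1,T3] holders={T5}
Step 4: signal(T5) -> count=0 queue=[T3] holders={T1}
Step 5: signal(T1) -> count=0 queue=[] holders={T3}
Step 6: signal(T3) -> count=1 queue=[] holders={none}
Step 7: wait(T1) -> count=0 queue=[] holders={T1}
Step 8: wait(T2) -> count=0 queue=[T2] holders={T1}
Final holders: T1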